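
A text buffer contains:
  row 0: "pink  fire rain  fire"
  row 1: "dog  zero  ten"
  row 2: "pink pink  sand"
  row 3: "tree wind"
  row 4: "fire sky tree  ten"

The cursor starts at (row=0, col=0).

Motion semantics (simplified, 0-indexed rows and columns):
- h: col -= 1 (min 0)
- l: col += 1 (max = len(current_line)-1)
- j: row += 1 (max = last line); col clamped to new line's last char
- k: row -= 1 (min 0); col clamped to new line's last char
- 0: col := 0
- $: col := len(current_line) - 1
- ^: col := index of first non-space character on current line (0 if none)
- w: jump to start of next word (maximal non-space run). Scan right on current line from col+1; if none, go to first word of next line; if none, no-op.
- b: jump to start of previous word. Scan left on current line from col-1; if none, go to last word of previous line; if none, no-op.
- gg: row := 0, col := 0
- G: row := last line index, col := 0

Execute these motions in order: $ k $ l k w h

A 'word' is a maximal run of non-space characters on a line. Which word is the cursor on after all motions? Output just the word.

Answer: dog

Derivation:
After 1 ($): row=0 col=20 char='e'
After 2 (k): row=0 col=20 char='e'
After 3 ($): row=0 col=20 char='e'
After 4 (l): row=0 col=20 char='e'
After 5 (k): row=0 col=20 char='e'
After 6 (w): row=1 col=0 char='d'
After 7 (h): row=1 col=0 char='d'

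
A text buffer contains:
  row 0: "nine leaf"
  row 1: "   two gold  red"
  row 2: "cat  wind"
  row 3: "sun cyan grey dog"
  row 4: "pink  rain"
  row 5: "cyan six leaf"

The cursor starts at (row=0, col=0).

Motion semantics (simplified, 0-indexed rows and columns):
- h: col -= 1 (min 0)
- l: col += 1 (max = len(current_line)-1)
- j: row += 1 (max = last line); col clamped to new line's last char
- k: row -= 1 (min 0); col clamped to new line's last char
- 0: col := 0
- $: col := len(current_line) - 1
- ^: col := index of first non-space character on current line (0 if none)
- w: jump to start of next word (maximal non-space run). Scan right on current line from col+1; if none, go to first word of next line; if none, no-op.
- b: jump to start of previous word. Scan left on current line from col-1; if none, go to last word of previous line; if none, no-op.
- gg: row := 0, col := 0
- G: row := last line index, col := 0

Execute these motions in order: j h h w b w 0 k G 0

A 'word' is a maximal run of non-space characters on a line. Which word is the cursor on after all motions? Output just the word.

After 1 (j): row=1 col=0 char='_'
After 2 (h): row=1 col=0 char='_'
After 3 (h): row=1 col=0 char='_'
After 4 (w): row=1 col=3 char='t'
After 5 (b): row=0 col=5 char='l'
After 6 (w): row=1 col=3 char='t'
After 7 (0): row=1 col=0 char='_'
After 8 (k): row=0 col=0 char='n'
After 9 (G): row=5 col=0 char='c'
After 10 (0): row=5 col=0 char='c'

Answer: cyan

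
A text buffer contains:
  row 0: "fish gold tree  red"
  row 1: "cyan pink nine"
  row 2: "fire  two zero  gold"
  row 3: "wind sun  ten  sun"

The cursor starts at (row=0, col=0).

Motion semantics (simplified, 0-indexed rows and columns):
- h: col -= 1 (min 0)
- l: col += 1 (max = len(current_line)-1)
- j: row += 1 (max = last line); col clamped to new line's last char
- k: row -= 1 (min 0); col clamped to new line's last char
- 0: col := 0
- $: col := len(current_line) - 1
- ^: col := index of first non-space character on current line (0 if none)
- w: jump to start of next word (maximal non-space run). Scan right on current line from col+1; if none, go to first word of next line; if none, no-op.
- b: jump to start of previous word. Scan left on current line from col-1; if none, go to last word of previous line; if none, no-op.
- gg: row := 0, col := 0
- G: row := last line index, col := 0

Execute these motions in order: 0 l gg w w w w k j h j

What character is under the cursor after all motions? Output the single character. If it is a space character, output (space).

After 1 (0): row=0 col=0 char='f'
After 2 (l): row=0 col=1 char='i'
After 3 (gg): row=0 col=0 char='f'
After 4 (w): row=0 col=5 char='g'
After 5 (w): row=0 col=10 char='t'
After 6 (w): row=0 col=16 char='r'
After 7 (w): row=1 col=0 char='c'
After 8 (k): row=0 col=0 char='f'
After 9 (j): row=1 col=0 char='c'
After 10 (h): row=1 col=0 char='c'
After 11 (j): row=2 col=0 char='f'

Answer: f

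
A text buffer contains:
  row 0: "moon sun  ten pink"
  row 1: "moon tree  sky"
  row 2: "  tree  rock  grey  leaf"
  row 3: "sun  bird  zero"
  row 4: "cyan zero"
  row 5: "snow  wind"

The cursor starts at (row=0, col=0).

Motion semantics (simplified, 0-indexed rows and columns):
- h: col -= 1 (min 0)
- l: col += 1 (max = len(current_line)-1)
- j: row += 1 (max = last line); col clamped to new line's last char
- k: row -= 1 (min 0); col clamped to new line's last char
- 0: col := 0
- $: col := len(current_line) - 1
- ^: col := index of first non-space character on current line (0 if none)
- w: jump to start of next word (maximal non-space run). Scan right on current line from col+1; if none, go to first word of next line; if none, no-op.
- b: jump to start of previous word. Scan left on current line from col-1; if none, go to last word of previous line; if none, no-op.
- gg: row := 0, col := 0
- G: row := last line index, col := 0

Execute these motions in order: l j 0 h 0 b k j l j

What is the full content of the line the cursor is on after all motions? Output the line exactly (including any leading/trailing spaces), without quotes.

Answer:   tree  rock  grey  leaf

Derivation:
After 1 (l): row=0 col=1 char='o'
After 2 (j): row=1 col=1 char='o'
After 3 (0): row=1 col=0 char='m'
After 4 (h): row=1 col=0 char='m'
After 5 (0): row=1 col=0 char='m'
After 6 (b): row=0 col=14 char='p'
After 7 (k): row=0 col=14 char='p'
After 8 (j): row=1 col=13 char='y'
After 9 (l): row=1 col=13 char='y'
After 10 (j): row=2 col=13 char='_'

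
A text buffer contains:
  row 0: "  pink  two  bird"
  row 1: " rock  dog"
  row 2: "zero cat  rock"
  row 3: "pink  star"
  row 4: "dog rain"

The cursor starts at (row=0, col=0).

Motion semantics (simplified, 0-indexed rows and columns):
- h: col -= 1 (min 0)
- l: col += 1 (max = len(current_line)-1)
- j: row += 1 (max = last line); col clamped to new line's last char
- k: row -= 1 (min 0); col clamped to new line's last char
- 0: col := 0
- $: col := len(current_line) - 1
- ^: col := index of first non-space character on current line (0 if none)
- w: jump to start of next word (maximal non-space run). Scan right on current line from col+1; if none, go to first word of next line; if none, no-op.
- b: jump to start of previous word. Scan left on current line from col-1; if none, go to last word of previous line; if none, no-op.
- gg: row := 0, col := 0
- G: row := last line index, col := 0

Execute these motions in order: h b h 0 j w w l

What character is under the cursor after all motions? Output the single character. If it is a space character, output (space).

Answer: o

Derivation:
After 1 (h): row=0 col=0 char='_'
After 2 (b): row=0 col=0 char='_'
After 3 (h): row=0 col=0 char='_'
After 4 (0): row=0 col=0 char='_'
After 5 (j): row=1 col=0 char='_'
After 6 (w): row=1 col=1 char='r'
After 7 (w): row=1 col=7 char='d'
After 8 (l): row=1 col=8 char='o'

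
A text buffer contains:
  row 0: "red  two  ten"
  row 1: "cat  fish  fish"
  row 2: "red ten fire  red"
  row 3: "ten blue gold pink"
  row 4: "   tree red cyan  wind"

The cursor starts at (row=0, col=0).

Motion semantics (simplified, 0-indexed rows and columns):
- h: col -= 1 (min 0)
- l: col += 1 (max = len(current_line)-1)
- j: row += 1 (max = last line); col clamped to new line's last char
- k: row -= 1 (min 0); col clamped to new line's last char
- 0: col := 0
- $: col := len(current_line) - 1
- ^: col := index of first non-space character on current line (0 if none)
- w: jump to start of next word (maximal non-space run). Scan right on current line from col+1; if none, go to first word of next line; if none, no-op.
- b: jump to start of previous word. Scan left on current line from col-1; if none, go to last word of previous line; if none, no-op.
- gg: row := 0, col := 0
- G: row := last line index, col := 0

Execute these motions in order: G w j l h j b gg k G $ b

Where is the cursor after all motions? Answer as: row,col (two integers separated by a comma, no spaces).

Answer: 4,18

Derivation:
After 1 (G): row=4 col=0 char='_'
After 2 (w): row=4 col=3 char='t'
After 3 (j): row=4 col=3 char='t'
After 4 (l): row=4 col=4 char='r'
After 5 (h): row=4 col=3 char='t'
After 6 (j): row=4 col=3 char='t'
After 7 (b): row=3 col=14 char='p'
After 8 (gg): row=0 col=0 char='r'
After 9 (k): row=0 col=0 char='r'
After 10 (G): row=4 col=0 char='_'
After 11 ($): row=4 col=21 char='d'
After 12 (b): row=4 col=18 char='w'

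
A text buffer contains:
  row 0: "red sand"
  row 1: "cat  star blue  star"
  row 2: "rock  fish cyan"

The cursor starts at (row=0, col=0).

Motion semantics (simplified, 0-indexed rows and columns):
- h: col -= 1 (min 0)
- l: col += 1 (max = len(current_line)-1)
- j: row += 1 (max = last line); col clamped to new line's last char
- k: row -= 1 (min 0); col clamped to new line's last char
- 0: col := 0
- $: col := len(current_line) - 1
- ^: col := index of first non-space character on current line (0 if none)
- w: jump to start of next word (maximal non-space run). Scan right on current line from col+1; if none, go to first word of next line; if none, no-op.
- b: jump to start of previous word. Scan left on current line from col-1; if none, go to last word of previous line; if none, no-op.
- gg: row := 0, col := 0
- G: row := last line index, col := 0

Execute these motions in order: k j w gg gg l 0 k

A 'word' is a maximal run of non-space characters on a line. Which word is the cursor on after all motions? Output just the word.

Answer: red

Derivation:
After 1 (k): row=0 col=0 char='r'
After 2 (j): row=1 col=0 char='c'
After 3 (w): row=1 col=5 char='s'
After 4 (gg): row=0 col=0 char='r'
After 5 (gg): row=0 col=0 char='r'
After 6 (l): row=0 col=1 char='e'
After 7 (0): row=0 col=0 char='r'
After 8 (k): row=0 col=0 char='r'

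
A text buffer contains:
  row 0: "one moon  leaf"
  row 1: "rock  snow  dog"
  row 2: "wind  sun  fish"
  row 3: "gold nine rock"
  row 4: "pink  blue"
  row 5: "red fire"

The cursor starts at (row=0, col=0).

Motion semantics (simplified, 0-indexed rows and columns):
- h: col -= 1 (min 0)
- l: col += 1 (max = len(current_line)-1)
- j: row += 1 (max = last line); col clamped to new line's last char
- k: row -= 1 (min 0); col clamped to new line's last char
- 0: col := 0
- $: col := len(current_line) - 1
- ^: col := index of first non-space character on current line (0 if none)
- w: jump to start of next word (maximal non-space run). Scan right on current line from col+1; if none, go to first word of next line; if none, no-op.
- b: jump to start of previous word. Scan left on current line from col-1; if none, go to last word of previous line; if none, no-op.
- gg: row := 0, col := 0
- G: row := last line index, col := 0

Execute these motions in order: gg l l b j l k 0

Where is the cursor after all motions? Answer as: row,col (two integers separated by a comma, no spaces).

Answer: 0,0

Derivation:
After 1 (gg): row=0 col=0 char='o'
After 2 (l): row=0 col=1 char='n'
After 3 (l): row=0 col=2 char='e'
After 4 (b): row=0 col=0 char='o'
After 5 (j): row=1 col=0 char='r'
After 6 (l): row=1 col=1 char='o'
After 7 (k): row=0 col=1 char='n'
After 8 (0): row=0 col=0 char='o'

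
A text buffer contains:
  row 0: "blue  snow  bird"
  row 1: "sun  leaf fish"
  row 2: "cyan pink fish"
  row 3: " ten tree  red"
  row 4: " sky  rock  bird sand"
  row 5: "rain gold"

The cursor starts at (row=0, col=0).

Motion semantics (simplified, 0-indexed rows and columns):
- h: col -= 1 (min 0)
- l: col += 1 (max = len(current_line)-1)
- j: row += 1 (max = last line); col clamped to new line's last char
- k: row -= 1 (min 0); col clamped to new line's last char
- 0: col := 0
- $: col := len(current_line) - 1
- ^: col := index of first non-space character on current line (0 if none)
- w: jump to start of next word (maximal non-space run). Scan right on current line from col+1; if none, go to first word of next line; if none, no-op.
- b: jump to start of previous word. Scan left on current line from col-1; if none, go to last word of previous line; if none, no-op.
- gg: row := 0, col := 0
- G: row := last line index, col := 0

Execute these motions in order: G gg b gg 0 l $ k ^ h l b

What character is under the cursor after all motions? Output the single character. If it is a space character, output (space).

Answer: b

Derivation:
After 1 (G): row=5 col=0 char='r'
After 2 (gg): row=0 col=0 char='b'
After 3 (b): row=0 col=0 char='b'
After 4 (gg): row=0 col=0 char='b'
After 5 (0): row=0 col=0 char='b'
After 6 (l): row=0 col=1 char='l'
After 7 ($): row=0 col=15 char='d'
After 8 (k): row=0 col=15 char='d'
After 9 (^): row=0 col=0 char='b'
After 10 (h): row=0 col=0 char='b'
After 11 (l): row=0 col=1 char='l'
After 12 (b): row=0 col=0 char='b'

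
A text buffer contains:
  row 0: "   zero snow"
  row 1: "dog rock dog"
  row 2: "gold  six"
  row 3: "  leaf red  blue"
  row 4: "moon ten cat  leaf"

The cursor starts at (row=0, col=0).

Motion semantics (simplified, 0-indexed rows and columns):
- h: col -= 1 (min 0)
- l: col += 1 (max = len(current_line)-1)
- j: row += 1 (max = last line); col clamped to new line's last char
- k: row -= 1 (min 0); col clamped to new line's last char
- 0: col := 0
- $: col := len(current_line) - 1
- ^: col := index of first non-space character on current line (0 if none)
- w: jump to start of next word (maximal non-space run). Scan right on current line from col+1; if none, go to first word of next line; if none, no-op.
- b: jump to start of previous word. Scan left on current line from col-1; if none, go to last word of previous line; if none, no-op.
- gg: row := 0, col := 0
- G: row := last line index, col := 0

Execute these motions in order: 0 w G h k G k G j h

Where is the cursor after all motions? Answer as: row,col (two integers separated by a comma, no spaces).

After 1 (0): row=0 col=0 char='_'
After 2 (w): row=0 col=3 char='z'
After 3 (G): row=4 col=0 char='m'
After 4 (h): row=4 col=0 char='m'
After 5 (k): row=3 col=0 char='_'
After 6 (G): row=4 col=0 char='m'
After 7 (k): row=3 col=0 char='_'
After 8 (G): row=4 col=0 char='m'
After 9 (j): row=4 col=0 char='m'
After 10 (h): row=4 col=0 char='m'

Answer: 4,0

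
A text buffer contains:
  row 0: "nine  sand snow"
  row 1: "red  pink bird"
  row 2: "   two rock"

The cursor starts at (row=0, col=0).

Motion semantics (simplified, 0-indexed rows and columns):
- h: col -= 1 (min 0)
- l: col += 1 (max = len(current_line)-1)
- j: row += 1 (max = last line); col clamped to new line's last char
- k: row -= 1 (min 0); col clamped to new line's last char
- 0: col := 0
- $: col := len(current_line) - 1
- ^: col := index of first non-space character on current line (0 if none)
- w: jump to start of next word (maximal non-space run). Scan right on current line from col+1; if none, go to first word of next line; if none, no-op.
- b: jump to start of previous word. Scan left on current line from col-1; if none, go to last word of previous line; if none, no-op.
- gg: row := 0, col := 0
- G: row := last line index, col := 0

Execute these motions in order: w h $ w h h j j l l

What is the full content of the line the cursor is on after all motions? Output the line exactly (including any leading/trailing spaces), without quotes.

Answer:    two rock

Derivation:
After 1 (w): row=0 col=6 char='s'
After 2 (h): row=0 col=5 char='_'
After 3 ($): row=0 col=14 char='w'
After 4 (w): row=1 col=0 char='r'
After 5 (h): row=1 col=0 char='r'
After 6 (h): row=1 col=0 char='r'
After 7 (j): row=2 col=0 char='_'
After 8 (j): row=2 col=0 char='_'
After 9 (l): row=2 col=1 char='_'
After 10 (l): row=2 col=2 char='_'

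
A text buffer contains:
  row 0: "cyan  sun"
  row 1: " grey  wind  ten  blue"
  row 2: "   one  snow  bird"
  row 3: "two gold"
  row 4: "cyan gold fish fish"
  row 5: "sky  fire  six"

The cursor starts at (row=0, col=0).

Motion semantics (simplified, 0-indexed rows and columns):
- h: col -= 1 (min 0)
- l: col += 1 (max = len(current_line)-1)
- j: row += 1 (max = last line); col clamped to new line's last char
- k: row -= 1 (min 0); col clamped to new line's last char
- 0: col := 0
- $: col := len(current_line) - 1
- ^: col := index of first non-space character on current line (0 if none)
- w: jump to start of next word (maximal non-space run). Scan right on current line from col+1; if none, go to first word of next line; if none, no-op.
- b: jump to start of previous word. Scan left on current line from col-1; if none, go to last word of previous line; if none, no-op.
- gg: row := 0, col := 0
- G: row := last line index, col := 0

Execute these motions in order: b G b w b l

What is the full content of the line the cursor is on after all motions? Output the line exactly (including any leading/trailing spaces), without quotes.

Answer: cyan gold fish fish

Derivation:
After 1 (b): row=0 col=0 char='c'
After 2 (G): row=5 col=0 char='s'
After 3 (b): row=4 col=15 char='f'
After 4 (w): row=5 col=0 char='s'
After 5 (b): row=4 col=15 char='f'
After 6 (l): row=4 col=16 char='i'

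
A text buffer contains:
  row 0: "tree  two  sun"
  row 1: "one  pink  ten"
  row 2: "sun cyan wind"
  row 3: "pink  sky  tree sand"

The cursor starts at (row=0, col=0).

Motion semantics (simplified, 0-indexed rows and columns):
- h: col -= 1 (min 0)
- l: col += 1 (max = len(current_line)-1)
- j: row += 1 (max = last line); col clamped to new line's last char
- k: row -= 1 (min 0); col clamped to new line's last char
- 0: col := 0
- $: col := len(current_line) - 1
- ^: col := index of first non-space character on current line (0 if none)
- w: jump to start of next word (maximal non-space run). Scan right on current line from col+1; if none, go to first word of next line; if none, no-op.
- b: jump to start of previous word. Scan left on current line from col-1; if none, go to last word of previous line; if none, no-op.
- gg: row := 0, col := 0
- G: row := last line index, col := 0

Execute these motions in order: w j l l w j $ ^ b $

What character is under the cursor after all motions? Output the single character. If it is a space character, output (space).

After 1 (w): row=0 col=6 char='t'
After 2 (j): row=1 col=6 char='i'
After 3 (l): row=1 col=7 char='n'
After 4 (l): row=1 col=8 char='k'
After 5 (w): row=1 col=11 char='t'
After 6 (j): row=2 col=11 char='n'
After 7 ($): row=2 col=12 char='d'
After 8 (^): row=2 col=0 char='s'
After 9 (b): row=1 col=11 char='t'
After 10 ($): row=1 col=13 char='n'

Answer: n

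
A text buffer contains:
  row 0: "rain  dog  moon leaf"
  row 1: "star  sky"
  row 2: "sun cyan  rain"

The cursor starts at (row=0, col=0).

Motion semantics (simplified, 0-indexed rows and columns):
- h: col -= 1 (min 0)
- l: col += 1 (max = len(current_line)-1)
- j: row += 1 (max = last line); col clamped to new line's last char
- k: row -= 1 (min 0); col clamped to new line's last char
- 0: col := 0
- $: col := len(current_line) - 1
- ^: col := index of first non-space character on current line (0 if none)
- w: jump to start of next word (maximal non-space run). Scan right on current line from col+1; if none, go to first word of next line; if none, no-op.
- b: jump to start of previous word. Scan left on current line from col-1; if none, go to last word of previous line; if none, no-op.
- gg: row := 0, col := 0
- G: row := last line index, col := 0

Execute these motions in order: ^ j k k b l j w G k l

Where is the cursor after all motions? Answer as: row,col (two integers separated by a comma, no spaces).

After 1 (^): row=0 col=0 char='r'
After 2 (j): row=1 col=0 char='s'
After 3 (k): row=0 col=0 char='r'
After 4 (k): row=0 col=0 char='r'
After 5 (b): row=0 col=0 char='r'
After 6 (l): row=0 col=1 char='a'
After 7 (j): row=1 col=1 char='t'
After 8 (w): row=1 col=6 char='s'
After 9 (G): row=2 col=0 char='s'
After 10 (k): row=1 col=0 char='s'
After 11 (l): row=1 col=1 char='t'

Answer: 1,1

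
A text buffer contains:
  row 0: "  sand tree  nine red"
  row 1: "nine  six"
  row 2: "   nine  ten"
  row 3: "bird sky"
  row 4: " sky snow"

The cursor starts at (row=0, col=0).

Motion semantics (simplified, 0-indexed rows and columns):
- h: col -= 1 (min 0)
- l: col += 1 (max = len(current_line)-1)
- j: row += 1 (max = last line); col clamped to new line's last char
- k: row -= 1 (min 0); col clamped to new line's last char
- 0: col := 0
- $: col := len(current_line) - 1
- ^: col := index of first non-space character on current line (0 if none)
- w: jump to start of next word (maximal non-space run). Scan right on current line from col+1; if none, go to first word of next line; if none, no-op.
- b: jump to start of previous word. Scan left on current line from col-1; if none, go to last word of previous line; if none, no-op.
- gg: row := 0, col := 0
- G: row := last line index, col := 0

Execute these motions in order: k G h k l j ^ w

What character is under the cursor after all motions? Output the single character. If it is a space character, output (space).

After 1 (k): row=0 col=0 char='_'
After 2 (G): row=4 col=0 char='_'
After 3 (h): row=4 col=0 char='_'
After 4 (k): row=3 col=0 char='b'
After 5 (l): row=3 col=1 char='i'
After 6 (j): row=4 col=1 char='s'
After 7 (^): row=4 col=1 char='s'
After 8 (w): row=4 col=5 char='s'

Answer: s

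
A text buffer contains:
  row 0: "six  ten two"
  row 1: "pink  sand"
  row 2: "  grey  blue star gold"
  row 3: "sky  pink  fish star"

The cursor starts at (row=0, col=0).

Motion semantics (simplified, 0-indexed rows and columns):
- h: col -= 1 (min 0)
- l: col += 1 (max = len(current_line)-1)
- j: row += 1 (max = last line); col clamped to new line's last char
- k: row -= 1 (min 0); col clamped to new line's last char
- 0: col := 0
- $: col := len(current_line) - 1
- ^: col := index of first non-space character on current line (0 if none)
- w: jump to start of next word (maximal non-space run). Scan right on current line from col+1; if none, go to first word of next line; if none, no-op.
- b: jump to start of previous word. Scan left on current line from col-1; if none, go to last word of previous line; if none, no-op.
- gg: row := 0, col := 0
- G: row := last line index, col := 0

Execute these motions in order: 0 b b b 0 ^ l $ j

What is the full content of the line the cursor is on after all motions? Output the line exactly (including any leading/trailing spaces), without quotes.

After 1 (0): row=0 col=0 char='s'
After 2 (b): row=0 col=0 char='s'
After 3 (b): row=0 col=0 char='s'
After 4 (b): row=0 col=0 char='s'
After 5 (0): row=0 col=0 char='s'
After 6 (^): row=0 col=0 char='s'
After 7 (l): row=0 col=1 char='i'
After 8 ($): row=0 col=11 char='o'
After 9 (j): row=1 col=9 char='d'

Answer: pink  sand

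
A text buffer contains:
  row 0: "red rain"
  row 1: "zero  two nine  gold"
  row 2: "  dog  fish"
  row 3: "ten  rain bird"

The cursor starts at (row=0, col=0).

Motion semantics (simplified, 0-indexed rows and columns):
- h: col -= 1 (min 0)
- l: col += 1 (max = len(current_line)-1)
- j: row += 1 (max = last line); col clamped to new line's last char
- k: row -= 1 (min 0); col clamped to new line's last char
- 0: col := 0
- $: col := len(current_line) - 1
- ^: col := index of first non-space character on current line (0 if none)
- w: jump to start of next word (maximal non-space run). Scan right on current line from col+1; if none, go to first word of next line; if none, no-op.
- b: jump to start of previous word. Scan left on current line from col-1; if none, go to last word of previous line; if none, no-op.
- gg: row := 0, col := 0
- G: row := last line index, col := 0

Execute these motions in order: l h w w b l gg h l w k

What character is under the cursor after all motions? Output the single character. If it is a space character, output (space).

Answer: r

Derivation:
After 1 (l): row=0 col=1 char='e'
After 2 (h): row=0 col=0 char='r'
After 3 (w): row=0 col=4 char='r'
After 4 (w): row=1 col=0 char='z'
After 5 (b): row=0 col=4 char='r'
After 6 (l): row=0 col=5 char='a'
After 7 (gg): row=0 col=0 char='r'
After 8 (h): row=0 col=0 char='r'
After 9 (l): row=0 col=1 char='e'
After 10 (w): row=0 col=4 char='r'
After 11 (k): row=0 col=4 char='r'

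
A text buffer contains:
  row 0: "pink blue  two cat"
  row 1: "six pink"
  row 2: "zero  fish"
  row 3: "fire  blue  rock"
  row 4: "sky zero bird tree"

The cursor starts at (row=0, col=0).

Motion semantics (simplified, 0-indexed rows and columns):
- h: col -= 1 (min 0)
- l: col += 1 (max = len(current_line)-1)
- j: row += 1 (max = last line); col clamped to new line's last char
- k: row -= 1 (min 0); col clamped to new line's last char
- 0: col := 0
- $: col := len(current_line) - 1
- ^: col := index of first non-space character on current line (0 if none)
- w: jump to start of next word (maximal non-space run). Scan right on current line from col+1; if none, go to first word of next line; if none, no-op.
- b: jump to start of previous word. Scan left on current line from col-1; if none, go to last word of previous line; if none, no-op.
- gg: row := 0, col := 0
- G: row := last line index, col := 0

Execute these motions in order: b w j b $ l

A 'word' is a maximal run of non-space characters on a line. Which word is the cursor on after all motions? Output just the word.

After 1 (b): row=0 col=0 char='p'
After 2 (w): row=0 col=5 char='b'
After 3 (j): row=1 col=5 char='i'
After 4 (b): row=1 col=4 char='p'
After 5 ($): row=1 col=7 char='k'
After 6 (l): row=1 col=7 char='k'

Answer: pink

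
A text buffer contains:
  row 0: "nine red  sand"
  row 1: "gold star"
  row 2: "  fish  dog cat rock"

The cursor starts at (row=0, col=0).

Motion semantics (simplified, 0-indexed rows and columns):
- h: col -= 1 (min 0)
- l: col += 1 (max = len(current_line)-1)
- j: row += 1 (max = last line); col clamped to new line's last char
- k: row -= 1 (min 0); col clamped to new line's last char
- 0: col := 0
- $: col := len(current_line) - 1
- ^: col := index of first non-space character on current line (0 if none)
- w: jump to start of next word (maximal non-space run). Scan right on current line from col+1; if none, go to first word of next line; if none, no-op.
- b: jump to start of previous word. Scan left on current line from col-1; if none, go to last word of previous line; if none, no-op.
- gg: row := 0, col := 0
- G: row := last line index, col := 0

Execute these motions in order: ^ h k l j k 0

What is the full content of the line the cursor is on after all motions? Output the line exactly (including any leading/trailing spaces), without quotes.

After 1 (^): row=0 col=0 char='n'
After 2 (h): row=0 col=0 char='n'
After 3 (k): row=0 col=0 char='n'
After 4 (l): row=0 col=1 char='i'
After 5 (j): row=1 col=1 char='o'
After 6 (k): row=0 col=1 char='i'
After 7 (0): row=0 col=0 char='n'

Answer: nine red  sand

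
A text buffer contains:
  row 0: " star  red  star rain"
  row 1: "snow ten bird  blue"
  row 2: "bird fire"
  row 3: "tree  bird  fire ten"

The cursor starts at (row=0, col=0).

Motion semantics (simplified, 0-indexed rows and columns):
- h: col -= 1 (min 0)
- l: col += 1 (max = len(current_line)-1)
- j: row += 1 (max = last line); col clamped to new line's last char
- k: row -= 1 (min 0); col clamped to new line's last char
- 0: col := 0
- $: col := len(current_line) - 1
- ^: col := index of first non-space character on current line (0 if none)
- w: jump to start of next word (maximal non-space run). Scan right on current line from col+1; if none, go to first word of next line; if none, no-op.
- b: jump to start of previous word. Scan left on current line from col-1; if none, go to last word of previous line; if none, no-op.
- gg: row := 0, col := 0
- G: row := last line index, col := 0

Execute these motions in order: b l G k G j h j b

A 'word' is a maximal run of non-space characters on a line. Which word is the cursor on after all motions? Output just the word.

After 1 (b): row=0 col=0 char='_'
After 2 (l): row=0 col=1 char='s'
After 3 (G): row=3 col=0 char='t'
After 4 (k): row=2 col=0 char='b'
After 5 (G): row=3 col=0 char='t'
After 6 (j): row=3 col=0 char='t'
After 7 (h): row=3 col=0 char='t'
After 8 (j): row=3 col=0 char='t'
After 9 (b): row=2 col=5 char='f'

Answer: fire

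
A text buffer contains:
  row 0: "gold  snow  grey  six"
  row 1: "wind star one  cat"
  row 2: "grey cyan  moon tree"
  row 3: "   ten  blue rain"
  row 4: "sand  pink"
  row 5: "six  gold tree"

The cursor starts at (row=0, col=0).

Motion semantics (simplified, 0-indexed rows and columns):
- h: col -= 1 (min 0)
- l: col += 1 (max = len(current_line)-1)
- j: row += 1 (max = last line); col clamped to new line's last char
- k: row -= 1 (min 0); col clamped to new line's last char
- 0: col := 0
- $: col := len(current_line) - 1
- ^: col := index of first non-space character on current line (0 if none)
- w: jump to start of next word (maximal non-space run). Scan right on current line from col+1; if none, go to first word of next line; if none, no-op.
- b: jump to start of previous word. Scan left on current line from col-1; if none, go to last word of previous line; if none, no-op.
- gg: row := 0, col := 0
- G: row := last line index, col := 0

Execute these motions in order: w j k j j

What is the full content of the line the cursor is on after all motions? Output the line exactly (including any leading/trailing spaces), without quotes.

After 1 (w): row=0 col=6 char='s'
After 2 (j): row=1 col=6 char='t'
After 3 (k): row=0 col=6 char='s'
After 4 (j): row=1 col=6 char='t'
After 5 (j): row=2 col=6 char='y'

Answer: grey cyan  moon tree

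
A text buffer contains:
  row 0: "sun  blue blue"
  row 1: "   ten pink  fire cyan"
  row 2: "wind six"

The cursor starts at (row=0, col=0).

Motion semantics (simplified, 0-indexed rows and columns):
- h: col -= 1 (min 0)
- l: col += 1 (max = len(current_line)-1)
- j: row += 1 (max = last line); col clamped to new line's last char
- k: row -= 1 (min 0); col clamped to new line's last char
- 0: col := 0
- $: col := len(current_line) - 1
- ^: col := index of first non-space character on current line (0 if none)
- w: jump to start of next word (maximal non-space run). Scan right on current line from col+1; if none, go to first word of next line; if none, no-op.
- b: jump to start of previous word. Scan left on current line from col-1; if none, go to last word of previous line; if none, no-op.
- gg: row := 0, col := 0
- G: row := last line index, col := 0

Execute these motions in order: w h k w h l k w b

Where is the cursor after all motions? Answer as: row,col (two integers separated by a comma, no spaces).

After 1 (w): row=0 col=5 char='b'
After 2 (h): row=0 col=4 char='_'
After 3 (k): row=0 col=4 char='_'
After 4 (w): row=0 col=5 char='b'
After 5 (h): row=0 col=4 char='_'
After 6 (l): row=0 col=5 char='b'
After 7 (k): row=0 col=5 char='b'
After 8 (w): row=0 col=10 char='b'
After 9 (b): row=0 col=5 char='b'

Answer: 0,5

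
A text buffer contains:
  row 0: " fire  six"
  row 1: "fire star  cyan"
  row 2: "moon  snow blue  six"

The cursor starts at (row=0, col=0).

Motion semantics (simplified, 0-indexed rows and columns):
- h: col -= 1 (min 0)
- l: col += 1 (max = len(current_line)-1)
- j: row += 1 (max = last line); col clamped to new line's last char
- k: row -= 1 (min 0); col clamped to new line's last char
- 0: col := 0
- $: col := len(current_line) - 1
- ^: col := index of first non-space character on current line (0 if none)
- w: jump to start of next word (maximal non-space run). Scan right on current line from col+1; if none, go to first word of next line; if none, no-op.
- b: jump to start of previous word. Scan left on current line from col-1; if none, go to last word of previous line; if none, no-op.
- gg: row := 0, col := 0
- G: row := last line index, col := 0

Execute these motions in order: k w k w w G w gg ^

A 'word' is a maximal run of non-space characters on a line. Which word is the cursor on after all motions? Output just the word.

After 1 (k): row=0 col=0 char='_'
After 2 (w): row=0 col=1 char='f'
After 3 (k): row=0 col=1 char='f'
After 4 (w): row=0 col=7 char='s'
After 5 (w): row=1 col=0 char='f'
After 6 (G): row=2 col=0 char='m'
After 7 (w): row=2 col=6 char='s'
After 8 (gg): row=0 col=0 char='_'
After 9 (^): row=0 col=1 char='f'

Answer: fire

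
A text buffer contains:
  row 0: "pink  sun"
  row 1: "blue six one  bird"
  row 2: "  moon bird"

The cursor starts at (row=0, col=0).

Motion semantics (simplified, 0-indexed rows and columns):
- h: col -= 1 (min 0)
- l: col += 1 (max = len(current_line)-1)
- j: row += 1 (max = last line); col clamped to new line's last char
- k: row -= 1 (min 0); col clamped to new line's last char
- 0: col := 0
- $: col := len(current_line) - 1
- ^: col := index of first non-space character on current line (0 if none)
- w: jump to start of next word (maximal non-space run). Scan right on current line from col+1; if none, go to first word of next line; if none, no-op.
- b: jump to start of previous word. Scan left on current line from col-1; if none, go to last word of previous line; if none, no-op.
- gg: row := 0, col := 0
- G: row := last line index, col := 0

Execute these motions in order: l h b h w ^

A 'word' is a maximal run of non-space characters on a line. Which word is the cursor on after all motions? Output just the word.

After 1 (l): row=0 col=1 char='i'
After 2 (h): row=0 col=0 char='p'
After 3 (b): row=0 col=0 char='p'
After 4 (h): row=0 col=0 char='p'
After 5 (w): row=0 col=6 char='s'
After 6 (^): row=0 col=0 char='p'

Answer: pink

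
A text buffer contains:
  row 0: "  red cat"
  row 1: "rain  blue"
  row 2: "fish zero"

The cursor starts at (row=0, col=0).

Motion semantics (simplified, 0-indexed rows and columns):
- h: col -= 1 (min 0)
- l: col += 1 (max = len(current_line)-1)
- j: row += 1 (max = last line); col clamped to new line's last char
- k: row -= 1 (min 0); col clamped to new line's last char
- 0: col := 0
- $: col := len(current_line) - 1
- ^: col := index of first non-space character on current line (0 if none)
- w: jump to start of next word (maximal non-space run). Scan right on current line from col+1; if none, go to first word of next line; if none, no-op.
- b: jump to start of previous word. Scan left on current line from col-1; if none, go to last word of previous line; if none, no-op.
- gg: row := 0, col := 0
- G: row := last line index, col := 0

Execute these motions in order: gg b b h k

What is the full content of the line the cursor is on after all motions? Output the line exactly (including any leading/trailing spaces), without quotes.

Answer:   red cat

Derivation:
After 1 (gg): row=0 col=0 char='_'
After 2 (b): row=0 col=0 char='_'
After 3 (b): row=0 col=0 char='_'
After 4 (h): row=0 col=0 char='_'
After 5 (k): row=0 col=0 char='_'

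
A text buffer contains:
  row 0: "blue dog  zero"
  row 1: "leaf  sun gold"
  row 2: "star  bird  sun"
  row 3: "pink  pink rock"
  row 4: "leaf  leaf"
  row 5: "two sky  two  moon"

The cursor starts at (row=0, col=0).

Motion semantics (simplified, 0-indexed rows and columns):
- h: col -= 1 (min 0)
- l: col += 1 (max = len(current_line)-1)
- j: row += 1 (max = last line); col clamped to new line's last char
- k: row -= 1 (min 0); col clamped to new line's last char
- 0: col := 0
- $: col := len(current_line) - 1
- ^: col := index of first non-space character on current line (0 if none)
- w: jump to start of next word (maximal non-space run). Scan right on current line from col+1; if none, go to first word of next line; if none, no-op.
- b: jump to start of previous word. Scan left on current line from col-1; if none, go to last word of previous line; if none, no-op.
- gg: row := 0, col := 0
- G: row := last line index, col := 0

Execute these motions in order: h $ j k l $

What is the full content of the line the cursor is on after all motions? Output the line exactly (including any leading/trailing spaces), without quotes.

After 1 (h): row=0 col=0 char='b'
After 2 ($): row=0 col=13 char='o'
After 3 (j): row=1 col=13 char='d'
After 4 (k): row=0 col=13 char='o'
After 5 (l): row=0 col=13 char='o'
After 6 ($): row=0 col=13 char='o'

Answer: blue dog  zero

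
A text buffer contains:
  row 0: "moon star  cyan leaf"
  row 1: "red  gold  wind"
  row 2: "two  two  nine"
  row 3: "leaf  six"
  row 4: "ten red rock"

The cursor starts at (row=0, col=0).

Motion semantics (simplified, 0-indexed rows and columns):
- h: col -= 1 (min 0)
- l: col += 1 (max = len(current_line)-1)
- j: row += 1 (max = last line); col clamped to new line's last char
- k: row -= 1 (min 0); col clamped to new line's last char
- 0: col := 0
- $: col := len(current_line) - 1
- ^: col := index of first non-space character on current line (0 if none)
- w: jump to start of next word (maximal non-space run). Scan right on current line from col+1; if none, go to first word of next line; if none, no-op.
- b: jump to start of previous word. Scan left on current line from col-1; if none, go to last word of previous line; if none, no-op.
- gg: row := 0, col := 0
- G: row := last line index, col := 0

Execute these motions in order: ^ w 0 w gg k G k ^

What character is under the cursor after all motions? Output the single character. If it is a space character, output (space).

After 1 (^): row=0 col=0 char='m'
After 2 (w): row=0 col=5 char='s'
After 3 (0): row=0 col=0 char='m'
After 4 (w): row=0 col=5 char='s'
After 5 (gg): row=0 col=0 char='m'
After 6 (k): row=0 col=0 char='m'
After 7 (G): row=4 col=0 char='t'
After 8 (k): row=3 col=0 char='l'
After 9 (^): row=3 col=0 char='l'

Answer: l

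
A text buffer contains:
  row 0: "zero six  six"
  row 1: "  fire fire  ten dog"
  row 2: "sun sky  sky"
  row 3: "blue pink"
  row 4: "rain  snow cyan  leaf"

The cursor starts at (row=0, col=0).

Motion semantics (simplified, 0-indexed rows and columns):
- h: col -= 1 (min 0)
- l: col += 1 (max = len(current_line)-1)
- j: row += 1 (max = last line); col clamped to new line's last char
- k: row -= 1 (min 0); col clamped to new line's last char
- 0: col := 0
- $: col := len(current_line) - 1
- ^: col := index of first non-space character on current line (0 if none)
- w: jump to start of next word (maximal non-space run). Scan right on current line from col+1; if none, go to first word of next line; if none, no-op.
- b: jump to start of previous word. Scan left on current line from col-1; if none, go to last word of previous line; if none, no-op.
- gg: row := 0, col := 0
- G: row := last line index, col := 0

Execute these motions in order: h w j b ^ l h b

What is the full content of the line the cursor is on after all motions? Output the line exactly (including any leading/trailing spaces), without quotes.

After 1 (h): row=0 col=0 char='z'
After 2 (w): row=0 col=5 char='s'
After 3 (j): row=1 col=5 char='e'
After 4 (b): row=1 col=2 char='f'
After 5 (^): row=1 col=2 char='f'
After 6 (l): row=1 col=3 char='i'
After 7 (h): row=1 col=2 char='f'
After 8 (b): row=0 col=10 char='s'

Answer: zero six  six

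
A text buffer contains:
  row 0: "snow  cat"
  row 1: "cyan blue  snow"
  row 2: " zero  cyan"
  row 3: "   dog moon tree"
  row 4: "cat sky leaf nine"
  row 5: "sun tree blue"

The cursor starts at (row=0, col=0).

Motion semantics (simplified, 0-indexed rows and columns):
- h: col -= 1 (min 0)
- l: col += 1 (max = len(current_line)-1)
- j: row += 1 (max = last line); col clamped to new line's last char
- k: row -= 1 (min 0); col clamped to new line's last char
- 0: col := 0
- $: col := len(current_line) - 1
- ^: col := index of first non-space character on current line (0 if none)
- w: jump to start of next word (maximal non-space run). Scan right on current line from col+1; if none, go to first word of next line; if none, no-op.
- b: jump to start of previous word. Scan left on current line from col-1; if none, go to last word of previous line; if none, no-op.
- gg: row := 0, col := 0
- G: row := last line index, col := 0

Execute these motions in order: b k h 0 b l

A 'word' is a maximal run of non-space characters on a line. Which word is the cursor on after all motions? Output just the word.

After 1 (b): row=0 col=0 char='s'
After 2 (k): row=0 col=0 char='s'
After 3 (h): row=0 col=0 char='s'
After 4 (0): row=0 col=0 char='s'
After 5 (b): row=0 col=0 char='s'
After 6 (l): row=0 col=1 char='n'

Answer: snow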